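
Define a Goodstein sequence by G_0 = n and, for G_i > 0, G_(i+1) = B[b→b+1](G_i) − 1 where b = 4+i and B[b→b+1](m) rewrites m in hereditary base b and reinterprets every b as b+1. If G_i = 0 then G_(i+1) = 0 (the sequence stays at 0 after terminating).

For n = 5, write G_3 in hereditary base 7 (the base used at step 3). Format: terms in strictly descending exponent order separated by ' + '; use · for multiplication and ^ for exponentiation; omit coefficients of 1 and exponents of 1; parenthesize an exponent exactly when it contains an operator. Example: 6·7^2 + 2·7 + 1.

4

G_0=5  [base 4] 4 + 1  →[4↦5]→  5 + 1 = 6  −1 ⇒ G_1=5
G_1=5  [base 5] 5  →[5↦6]→  6 = 6  −1 ⇒ G_2=5
G_2=5  [base 6] 5  →[6↦7]→  5 = 5  −1 ⇒ G_3=4
G_3=4  [base 7] 4  →[7↦8]→  4 = 4  −1 ⇒ G_4=3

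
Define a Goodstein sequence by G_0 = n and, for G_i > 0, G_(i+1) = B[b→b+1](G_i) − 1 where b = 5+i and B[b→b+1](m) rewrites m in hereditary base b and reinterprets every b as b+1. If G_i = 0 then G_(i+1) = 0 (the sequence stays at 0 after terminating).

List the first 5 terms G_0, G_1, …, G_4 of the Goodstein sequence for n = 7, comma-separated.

7, 7, 7, 7, 6

G_0 = 7. HB_5(7) = 5 + 2. Bump = 8. G_1 = 7.
G_1 = 7. HB_6(7) = 6 + 1. Bump = 8. G_2 = 7.
G_2 = 7. HB_7(7) = 7. Bump = 8. G_3 = 7.
G_3 = 7. HB_8(7) = 7. Bump = 7. G_4 = 6.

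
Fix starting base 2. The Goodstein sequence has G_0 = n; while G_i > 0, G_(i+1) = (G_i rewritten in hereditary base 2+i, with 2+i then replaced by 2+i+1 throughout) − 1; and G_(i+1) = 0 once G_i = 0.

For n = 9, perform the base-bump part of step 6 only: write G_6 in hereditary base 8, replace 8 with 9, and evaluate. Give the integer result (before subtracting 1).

step 0: 9 = 2^(2 + 1) + 1; sub 3 for 2: 3^(3 + 1) + 1; = 82; G_1 = 82−1 = 81
step 1: 81 = 3^(3 + 1); sub 4 for 3: 4^(4 + 1); = 1024; G_2 = 1024−1 = 1023
step 2: 1023 = 3·4^4 + 3·4^3 + 3·4^2 + 3·4 + 3; sub 5 for 4: 3·5^5 + 3·5^3 + 3·5^2 + 3·5 + 3; = 9843; G_3 = 9843−1 = 9842
step 3: 9842 = 3·5^5 + 3·5^3 + 3·5^2 + 3·5 + 2; sub 6 for 5: 3·6^6 + 3·6^3 + 3·6^2 + 3·6 + 2; = 140744; G_4 = 140744−1 = 140743
step 4: 140743 = 3·6^6 + 3·6^3 + 3·6^2 + 3·6 + 1; sub 7 for 6: 3·7^7 + 3·7^3 + 3·7^2 + 3·7 + 1; = 2471827; G_5 = 2471827−1 = 2471826
step 5: 2471826 = 3·7^7 + 3·7^3 + 3·7^2 + 3·7; sub 8 for 7: 3·8^8 + 3·8^3 + 3·8^2 + 3·8; = 50333400; G_6 = 50333400−1 = 50333399
step 6: 50333399 = 3·8^8 + 3·8^3 + 3·8^2 + 2·8 + 7; sub 9 for 8: 3·9^9 + 3·9^3 + 3·9^2 + 2·9 + 7; = 1162263922; G_7 = 1162263922−1 = 1162263921

1162263922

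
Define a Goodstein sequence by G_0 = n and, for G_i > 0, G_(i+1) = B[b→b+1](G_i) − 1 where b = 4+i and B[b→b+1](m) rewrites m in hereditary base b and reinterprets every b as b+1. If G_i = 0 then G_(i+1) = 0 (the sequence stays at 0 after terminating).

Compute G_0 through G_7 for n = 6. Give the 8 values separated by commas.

6, 6, 6, 6, 5, 4, 3, 2

(0) 6|_4 = 4 + 2 ↦ 5 + 2|_5 = 7 ⇒ 6
(1) 6|_5 = 5 + 1 ↦ 6 + 1|_6 = 7 ⇒ 6
(2) 6|_6 = 6 ↦ 7|_7 = 7 ⇒ 6
(3) 6|_7 = 6 ↦ 6|_8 = 6 ⇒ 5
(4) 5|_8 = 5 ↦ 5|_9 = 5 ⇒ 4
(5) 4|_9 = 4 ↦ 4|_10 = 4 ⇒ 3
(6) 3|_10 = 3 ↦ 3|_11 = 3 ⇒ 2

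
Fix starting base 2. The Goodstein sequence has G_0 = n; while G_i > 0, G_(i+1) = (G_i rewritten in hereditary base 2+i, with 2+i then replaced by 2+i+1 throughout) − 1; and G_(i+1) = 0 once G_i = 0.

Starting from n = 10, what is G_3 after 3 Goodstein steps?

G_0 = 10. HB_2(10) = 2^(2 + 1) + 2. Bump = 84. G_1 = 83.
G_1 = 83. HB_3(83) = 3^(3 + 1) + 2. Bump = 1026. G_2 = 1025.
G_2 = 1025. HB_4(1025) = 4^(4 + 1) + 1. Bump = 15626. G_3 = 15625.

15625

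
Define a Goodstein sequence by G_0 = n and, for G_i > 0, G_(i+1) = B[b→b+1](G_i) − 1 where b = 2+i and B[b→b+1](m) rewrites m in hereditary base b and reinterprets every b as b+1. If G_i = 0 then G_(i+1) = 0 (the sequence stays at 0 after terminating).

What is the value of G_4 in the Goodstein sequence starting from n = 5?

775

base 2: 5 = 2^2 + 1; at 3: 3^3 + 1 = 28; next = 27
base 3: 27 = 3^3; at 4: 4^4 = 256; next = 255
base 4: 255 = 3·4^3 + 3·4^2 + 3·4 + 3; at 5: 3·5^3 + 3·5^2 + 3·5 + 3 = 468; next = 467
base 5: 467 = 3·5^3 + 3·5^2 + 3·5 + 2; at 6: 3·6^3 + 3·6^2 + 3·6 + 2 = 776; next = 775
base 6: 775 = 3·6^3 + 3·6^2 + 3·6 + 1; at 7: 3·7^3 + 3·7^2 + 3·7 + 1 = 1198; next = 1197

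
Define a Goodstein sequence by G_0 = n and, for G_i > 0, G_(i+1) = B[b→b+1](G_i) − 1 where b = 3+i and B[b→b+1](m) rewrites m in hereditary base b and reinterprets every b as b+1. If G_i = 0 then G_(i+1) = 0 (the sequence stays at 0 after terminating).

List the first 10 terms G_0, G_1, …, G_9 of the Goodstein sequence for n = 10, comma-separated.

base 3: 10 = 3^2 + 1; at 4: 4^2 + 1 = 17; next = 16
base 4: 16 = 4^2; at 5: 5^2 = 25; next = 24
base 5: 24 = 4·5 + 4; at 6: 4·6 + 4 = 28; next = 27
base 6: 27 = 4·6 + 3; at 7: 4·7 + 3 = 31; next = 30
base 7: 30 = 4·7 + 2; at 8: 4·8 + 2 = 34; next = 33
base 8: 33 = 4·8 + 1; at 9: 4·9 + 1 = 37; next = 36
base 9: 36 = 4·9; at 10: 4·10 = 40; next = 39
base 10: 39 = 3·10 + 9; at 11: 3·11 + 9 = 42; next = 41
base 11: 41 = 3·11 + 8; at 12: 3·12 + 8 = 44; next = 43

10, 16, 24, 27, 30, 33, 36, 39, 41, 43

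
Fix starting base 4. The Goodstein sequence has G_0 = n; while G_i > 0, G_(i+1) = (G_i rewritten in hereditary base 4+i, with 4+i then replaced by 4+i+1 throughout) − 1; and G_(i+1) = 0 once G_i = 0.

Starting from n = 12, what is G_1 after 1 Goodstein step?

14

[0] 12 ≡ 3·4 (base 4). Lift 5: 15. −1: 14.
[1] 14 ≡ 2·5 + 4 (base 5). Lift 6: 16. −1: 15.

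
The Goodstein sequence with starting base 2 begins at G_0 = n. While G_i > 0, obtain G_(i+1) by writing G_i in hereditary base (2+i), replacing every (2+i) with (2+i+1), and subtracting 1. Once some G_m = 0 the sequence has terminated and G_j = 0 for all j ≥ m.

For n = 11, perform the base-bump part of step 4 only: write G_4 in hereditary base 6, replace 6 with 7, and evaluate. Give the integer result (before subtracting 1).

5764802

(0) 11|_2 = 2^(2 + 1) + 2 + 1 ↦ 3^(3 + 1) + 3 + 1|_3 = 85 ⇒ 84
(1) 84|_3 = 3^(3 + 1) + 3 ↦ 4^(4 + 1) + 4|_4 = 1028 ⇒ 1027
(2) 1027|_4 = 4^(4 + 1) + 3 ↦ 5^(5 + 1) + 3|_5 = 15628 ⇒ 15627
(3) 15627|_5 = 5^(5 + 1) + 2 ↦ 6^(6 + 1) + 2|_6 = 279938 ⇒ 279937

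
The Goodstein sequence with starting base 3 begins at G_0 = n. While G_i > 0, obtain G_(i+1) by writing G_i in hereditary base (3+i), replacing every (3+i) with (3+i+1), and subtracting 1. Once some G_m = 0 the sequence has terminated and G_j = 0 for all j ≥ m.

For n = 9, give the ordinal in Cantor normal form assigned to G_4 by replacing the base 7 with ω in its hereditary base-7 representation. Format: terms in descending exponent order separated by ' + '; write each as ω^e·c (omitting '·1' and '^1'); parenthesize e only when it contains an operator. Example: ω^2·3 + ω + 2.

ω·3

step 0: 9 = 3^2; sub 4 for 3: 4^2; = 16; G_1 = 16−1 = 15
step 1: 15 = 3·4 + 3; sub 5 for 4: 3·5 + 3; = 18; G_2 = 18−1 = 17
step 2: 17 = 3·5 + 2; sub 6 for 5: 3·6 + 2; = 20; G_3 = 20−1 = 19
step 3: 19 = 3·6 + 1; sub 7 for 6: 3·7 + 1; = 22; G_4 = 22−1 = 21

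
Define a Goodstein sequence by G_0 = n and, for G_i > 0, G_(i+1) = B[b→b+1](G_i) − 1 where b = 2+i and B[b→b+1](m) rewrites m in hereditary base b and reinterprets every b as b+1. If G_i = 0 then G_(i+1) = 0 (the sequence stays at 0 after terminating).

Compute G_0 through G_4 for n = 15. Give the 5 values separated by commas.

step 0: 15 = 2^(2 + 1) + 2^2 + 2 + 1; sub 3 for 2: 3^(3 + 1) + 3^3 + 3 + 1; = 112; G_1 = 112−1 = 111
step 1: 111 = 3^(3 + 1) + 3^3 + 3; sub 4 for 3: 4^(4 + 1) + 4^4 + 4; = 1284; G_2 = 1284−1 = 1283
step 2: 1283 = 4^(4 + 1) + 4^4 + 3; sub 5 for 4: 5^(5 + 1) + 5^5 + 3; = 18753; G_3 = 18753−1 = 18752
step 3: 18752 = 5^(5 + 1) + 5^5 + 2; sub 6 for 5: 6^(6 + 1) + 6^6 + 2; = 326594; G_4 = 326594−1 = 326593

15, 111, 1283, 18752, 326593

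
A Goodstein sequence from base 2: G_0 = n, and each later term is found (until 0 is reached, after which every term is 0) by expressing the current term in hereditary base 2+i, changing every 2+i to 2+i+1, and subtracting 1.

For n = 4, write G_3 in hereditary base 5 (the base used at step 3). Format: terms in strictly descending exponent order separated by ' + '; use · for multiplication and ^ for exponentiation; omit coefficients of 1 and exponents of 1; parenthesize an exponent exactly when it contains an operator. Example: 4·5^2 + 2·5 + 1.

2·5^2 + 2·5

G_0 = 4. HB_2(4) = 2^2. Bump = 27. G_1 = 26.
G_1 = 26. HB_3(26) = 2·3^2 + 2·3 + 2. Bump = 42. G_2 = 41.
G_2 = 41. HB_4(41) = 2·4^2 + 2·4 + 1. Bump = 61. G_3 = 60.
G_3 = 60. HB_5(60) = 2·5^2 + 2·5. Bump = 84. G_4 = 83.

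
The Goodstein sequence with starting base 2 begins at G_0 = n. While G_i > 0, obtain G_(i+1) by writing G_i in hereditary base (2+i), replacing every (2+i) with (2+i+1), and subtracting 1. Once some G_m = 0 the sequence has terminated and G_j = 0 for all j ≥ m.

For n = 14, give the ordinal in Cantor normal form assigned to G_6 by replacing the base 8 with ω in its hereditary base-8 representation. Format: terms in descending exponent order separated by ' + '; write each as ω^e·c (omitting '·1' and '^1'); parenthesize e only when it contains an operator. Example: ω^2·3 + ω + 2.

ω^(ω + 1) + ω^5·5 + ω^4·5 + ω^3·5 + ω^2·5 + ω·5 + 3

(0) 14|_2 = 2^(2 + 1) + 2^2 + 2 ↦ 3^(3 + 1) + 3^3 + 3|_3 = 111 ⇒ 110
(1) 110|_3 = 3^(3 + 1) + 3^3 + 2 ↦ 4^(4 + 1) + 4^4 + 2|_4 = 1282 ⇒ 1281
(2) 1281|_4 = 4^(4 + 1) + 4^4 + 1 ↦ 5^(5 + 1) + 5^5 + 1|_5 = 18751 ⇒ 18750
(3) 18750|_5 = 5^(5 + 1) + 5^5 ↦ 6^(6 + 1) + 6^6|_6 = 326592 ⇒ 326591
(4) 326591|_6 = 6^(6 + 1) + 5·6^5 + 5·6^4 + 5·6^3 + 5·6^2 + 5·6 + 5 ↦ 7^(7 + 1) + 5·7^5 + 5·7^4 + 5·7^3 + 5·7^2 + 5·7 + 5|_7 = 5862841 ⇒ 5862840
(5) 5862840|_7 = 7^(7 + 1) + 5·7^5 + 5·7^4 + 5·7^3 + 5·7^2 + 5·7 + 4 ↦ 8^(8 + 1) + 5·8^5 + 5·8^4 + 5·8^3 + 5·8^2 + 5·8 + 4|_8 = 134404972 ⇒ 134404971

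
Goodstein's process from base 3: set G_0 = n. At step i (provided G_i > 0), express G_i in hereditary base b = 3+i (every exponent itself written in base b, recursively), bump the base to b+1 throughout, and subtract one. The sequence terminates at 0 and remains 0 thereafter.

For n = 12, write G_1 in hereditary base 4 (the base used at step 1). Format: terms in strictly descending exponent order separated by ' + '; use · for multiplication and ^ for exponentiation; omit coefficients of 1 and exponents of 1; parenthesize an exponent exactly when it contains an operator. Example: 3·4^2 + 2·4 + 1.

(0) 12|_3 = 3^2 + 3 ↦ 4^2 + 4|_4 = 20 ⇒ 19
(1) 19|_4 = 4^2 + 3 ↦ 5^2 + 3|_5 = 28 ⇒ 27

4^2 + 3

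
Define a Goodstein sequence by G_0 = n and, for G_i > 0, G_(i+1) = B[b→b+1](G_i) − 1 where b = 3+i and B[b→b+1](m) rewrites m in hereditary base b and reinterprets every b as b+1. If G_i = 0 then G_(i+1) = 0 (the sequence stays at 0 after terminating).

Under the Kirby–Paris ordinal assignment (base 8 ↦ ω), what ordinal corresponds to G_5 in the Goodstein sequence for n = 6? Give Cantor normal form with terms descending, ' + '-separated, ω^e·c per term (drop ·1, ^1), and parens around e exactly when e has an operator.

7

i=0: 6 = 2·3 (b=3); 3→4: 2·4 = 8; 8−1 = 7
i=1: 7 = 4 + 3 (b=4); 4→5: 5 + 3 = 8; 8−1 = 7
i=2: 7 = 5 + 2 (b=5); 5→6: 6 + 2 = 8; 8−1 = 7
i=3: 7 = 6 + 1 (b=6); 6→7: 7 + 1 = 8; 8−1 = 7
i=4: 7 = 7 (b=7); 7→8: 8 = 8; 8−1 = 7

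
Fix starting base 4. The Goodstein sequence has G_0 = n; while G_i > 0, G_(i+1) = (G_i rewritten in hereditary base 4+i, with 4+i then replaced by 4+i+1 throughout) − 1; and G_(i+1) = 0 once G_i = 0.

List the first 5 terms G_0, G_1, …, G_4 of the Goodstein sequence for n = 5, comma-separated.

G_0=5  [base 4] 4 + 1  →[4↦5]→  5 + 1 = 6  −1 ⇒ G_1=5
G_1=5  [base 5] 5  →[5↦6]→  6 = 6  −1 ⇒ G_2=5
G_2=5  [base 6] 5  →[6↦7]→  5 = 5  −1 ⇒ G_3=4
G_3=4  [base 7] 4  →[7↦8]→  4 = 4  −1 ⇒ G_4=3

5, 5, 5, 4, 3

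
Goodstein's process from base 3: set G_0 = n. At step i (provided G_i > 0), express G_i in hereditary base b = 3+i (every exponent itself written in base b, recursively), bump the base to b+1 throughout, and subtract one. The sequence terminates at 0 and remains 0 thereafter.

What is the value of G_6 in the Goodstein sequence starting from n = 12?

69

step 0: 12 = 3^2 + 3; sub 4 for 3: 4^2 + 4; = 20; G_1 = 20−1 = 19
step 1: 19 = 4^2 + 3; sub 5 for 4: 5^2 + 3; = 28; G_2 = 28−1 = 27
step 2: 27 = 5^2 + 2; sub 6 for 5: 6^2 + 2; = 38; G_3 = 38−1 = 37
step 3: 37 = 6^2 + 1; sub 7 for 6: 7^2 + 1; = 50; G_4 = 50−1 = 49
step 4: 49 = 7^2; sub 8 for 7: 8^2; = 64; G_5 = 64−1 = 63
step 5: 63 = 7·8 + 7; sub 9 for 8: 7·9 + 7; = 70; G_6 = 70−1 = 69
step 6: 69 = 7·9 + 6; sub 10 for 9: 7·10 + 6; = 76; G_7 = 76−1 = 75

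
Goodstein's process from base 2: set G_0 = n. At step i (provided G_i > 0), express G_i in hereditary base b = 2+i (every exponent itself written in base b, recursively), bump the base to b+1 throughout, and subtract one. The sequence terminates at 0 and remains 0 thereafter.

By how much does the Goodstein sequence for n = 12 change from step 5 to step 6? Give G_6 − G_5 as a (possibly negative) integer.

128452957

[0] 12 ≡ 2^(2 + 1) + 2^2 (base 2). Lift 3: 108. −1: 107.
[1] 107 ≡ 3^(3 + 1) + 2·3^2 + 2·3 + 2 (base 3). Lift 4: 1066. −1: 1065.
[2] 1065 ≡ 4^(4 + 1) + 2·4^2 + 2·4 + 1 (base 4). Lift 5: 15686. −1: 15685.
[3] 15685 ≡ 5^(5 + 1) + 2·5^2 + 2·5 (base 5). Lift 6: 280020. −1: 280019.
[4] 280019 ≡ 6^(6 + 1) + 2·6^2 + 6 + 5 (base 6). Lift 7: 5764911. −1: 5764910.
[5] 5764910 ≡ 7^(7 + 1) + 2·7^2 + 7 + 4 (base 7). Lift 8: 134217868. −1: 134217867.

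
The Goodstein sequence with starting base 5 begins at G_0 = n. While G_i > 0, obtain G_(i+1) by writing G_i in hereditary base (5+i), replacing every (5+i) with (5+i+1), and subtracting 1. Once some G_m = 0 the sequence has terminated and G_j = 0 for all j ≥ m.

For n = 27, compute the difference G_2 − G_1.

12

step 0: 27 = 5^2 + 2; sub 6 for 5: 6^2 + 2; = 38; G_1 = 38−1 = 37
step 1: 37 = 6^2 + 1; sub 7 for 6: 7^2 + 1; = 50; G_2 = 50−1 = 49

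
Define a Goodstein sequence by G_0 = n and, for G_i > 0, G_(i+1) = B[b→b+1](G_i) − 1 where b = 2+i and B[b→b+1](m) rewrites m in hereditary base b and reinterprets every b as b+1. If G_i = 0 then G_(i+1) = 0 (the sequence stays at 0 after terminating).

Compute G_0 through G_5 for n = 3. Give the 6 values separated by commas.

G_0 = 3. HB_2(3) = 2 + 1. Bump = 4. G_1 = 3.
G_1 = 3. HB_3(3) = 3. Bump = 4. G_2 = 3.
G_2 = 3. HB_4(3) = 3. Bump = 3. G_3 = 2.
G_3 = 2. HB_5(2) = 2. Bump = 2. G_4 = 1.
G_4 = 1. HB_6(1) = 1. Bump = 1. G_5 = 0.

3, 3, 3, 2, 1, 0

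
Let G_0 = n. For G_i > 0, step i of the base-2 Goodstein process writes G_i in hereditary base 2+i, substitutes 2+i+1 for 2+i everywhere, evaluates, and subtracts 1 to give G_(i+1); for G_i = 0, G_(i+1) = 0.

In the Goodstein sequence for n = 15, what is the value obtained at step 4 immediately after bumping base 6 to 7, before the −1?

[0] 15 ≡ 2^(2 + 1) + 2^2 + 2 + 1 (base 2). Lift 3: 112. −1: 111.
[1] 111 ≡ 3^(3 + 1) + 3^3 + 3 (base 3). Lift 4: 1284. −1: 1283.
[2] 1283 ≡ 4^(4 + 1) + 4^4 + 3 (base 4). Lift 5: 18753. −1: 18752.
[3] 18752 ≡ 5^(5 + 1) + 5^5 + 2 (base 5). Lift 6: 326594. −1: 326593.
[4] 326593 ≡ 6^(6 + 1) + 6^6 + 1 (base 6). Lift 7: 6588345. −1: 6588344.

6588345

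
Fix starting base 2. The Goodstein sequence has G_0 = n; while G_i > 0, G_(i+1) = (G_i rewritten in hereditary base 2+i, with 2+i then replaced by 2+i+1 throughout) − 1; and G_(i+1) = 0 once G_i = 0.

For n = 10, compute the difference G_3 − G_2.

14600

10 —HB2→ 2^(2 + 1) + 2 —bump→ 3^(3 + 1) + 3 = 84 —(−1)→ 83
83 —HB3→ 3^(3 + 1) + 2 —bump→ 4^(4 + 1) + 2 = 1026 —(−1)→ 1025
1025 —HB4→ 4^(4 + 1) + 1 —bump→ 5^(5 + 1) + 1 = 15626 —(−1)→ 15625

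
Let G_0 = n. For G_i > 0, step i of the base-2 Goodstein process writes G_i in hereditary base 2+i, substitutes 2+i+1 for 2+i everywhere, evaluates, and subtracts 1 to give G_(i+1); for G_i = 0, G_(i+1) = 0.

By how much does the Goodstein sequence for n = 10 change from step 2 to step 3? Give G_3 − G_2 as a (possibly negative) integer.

10 —HB2→ 2^(2 + 1) + 2 —bump→ 3^(3 + 1) + 3 = 84 —(−1)→ 83
83 —HB3→ 3^(3 + 1) + 2 —bump→ 4^(4 + 1) + 2 = 1026 —(−1)→ 1025
1025 —HB4→ 4^(4 + 1) + 1 —bump→ 5^(5 + 1) + 1 = 15626 —(−1)→ 15625

14600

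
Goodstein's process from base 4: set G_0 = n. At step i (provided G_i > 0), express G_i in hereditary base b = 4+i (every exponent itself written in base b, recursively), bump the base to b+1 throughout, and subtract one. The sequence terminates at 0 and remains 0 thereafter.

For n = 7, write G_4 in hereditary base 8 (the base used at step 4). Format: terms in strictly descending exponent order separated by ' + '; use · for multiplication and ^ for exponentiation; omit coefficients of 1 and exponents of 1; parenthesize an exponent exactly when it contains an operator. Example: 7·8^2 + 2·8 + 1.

G_0=7  [base 4] 4 + 3  →[4↦5]→  5 + 3 = 8  −1 ⇒ G_1=7
G_1=7  [base 5] 5 + 2  →[5↦6]→  6 + 2 = 8  −1 ⇒ G_2=7
G_2=7  [base 6] 6 + 1  →[6↦7]→  7 + 1 = 8  −1 ⇒ G_3=7
G_3=7  [base 7] 7  →[7↦8]→  8 = 8  −1 ⇒ G_4=7

7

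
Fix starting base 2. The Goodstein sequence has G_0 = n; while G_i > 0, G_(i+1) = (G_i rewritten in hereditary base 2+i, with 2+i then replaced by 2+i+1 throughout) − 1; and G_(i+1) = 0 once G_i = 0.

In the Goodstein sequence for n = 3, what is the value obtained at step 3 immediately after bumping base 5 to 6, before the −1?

2

i=0: 3 = 2 + 1 (b=2); 2→3: 3 + 1 = 4; 4−1 = 3
i=1: 3 = 3 (b=3); 3→4: 4 = 4; 4−1 = 3
i=2: 3 = 3 (b=4); 4→5: 3 = 3; 3−1 = 2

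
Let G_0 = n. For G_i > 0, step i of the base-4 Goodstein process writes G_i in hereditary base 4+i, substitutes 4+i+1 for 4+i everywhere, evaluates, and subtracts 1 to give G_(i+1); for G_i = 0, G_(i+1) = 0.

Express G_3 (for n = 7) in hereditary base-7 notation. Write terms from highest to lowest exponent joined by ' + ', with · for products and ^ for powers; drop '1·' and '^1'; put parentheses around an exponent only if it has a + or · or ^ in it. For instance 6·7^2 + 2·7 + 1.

7

base 4: 7 = 4 + 3; at 5: 5 + 3 = 8; next = 7
base 5: 7 = 5 + 2; at 6: 6 + 2 = 8; next = 7
base 6: 7 = 6 + 1; at 7: 7 + 1 = 8; next = 7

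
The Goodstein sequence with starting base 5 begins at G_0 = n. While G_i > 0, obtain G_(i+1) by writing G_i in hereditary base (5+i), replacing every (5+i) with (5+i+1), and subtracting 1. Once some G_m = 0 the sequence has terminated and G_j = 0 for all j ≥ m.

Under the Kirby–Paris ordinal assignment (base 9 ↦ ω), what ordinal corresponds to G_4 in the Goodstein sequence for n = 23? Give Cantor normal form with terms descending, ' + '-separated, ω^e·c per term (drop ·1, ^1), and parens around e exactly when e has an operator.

ω·3 + 8

G_0 = 23. HB_5(23) = 4·5 + 3. Bump = 27. G_1 = 26.
G_1 = 26. HB_6(26) = 4·6 + 2. Bump = 30. G_2 = 29.
G_2 = 29. HB_7(29) = 4·7 + 1. Bump = 33. G_3 = 32.
G_3 = 32. HB_8(32) = 4·8. Bump = 36. G_4 = 35.
G_4 = 35. HB_9(35) = 3·9 + 8. Bump = 38. G_5 = 37.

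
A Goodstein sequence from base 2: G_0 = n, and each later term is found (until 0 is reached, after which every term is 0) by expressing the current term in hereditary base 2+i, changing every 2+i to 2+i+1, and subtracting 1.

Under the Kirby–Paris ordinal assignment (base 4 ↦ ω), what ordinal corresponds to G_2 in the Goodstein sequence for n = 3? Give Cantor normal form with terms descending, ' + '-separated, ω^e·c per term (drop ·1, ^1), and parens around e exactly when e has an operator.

3 —HB2→ 2 + 1 —bump→ 3 + 1 = 4 —(−1)→ 3
3 —HB3→ 3 —bump→ 4 = 4 —(−1)→ 3
3 —HB4→ 3 —bump→ 3 = 3 —(−1)→ 2

3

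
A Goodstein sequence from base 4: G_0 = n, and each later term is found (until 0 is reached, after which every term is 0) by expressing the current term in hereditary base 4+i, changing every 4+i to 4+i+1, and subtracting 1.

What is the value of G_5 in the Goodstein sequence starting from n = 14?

14 —HB4→ 3·4 + 2 —bump→ 3·5 + 2 = 17 —(−1)→ 16
16 —HB5→ 3·5 + 1 —bump→ 3·6 + 1 = 19 —(−1)→ 18
18 —HB6→ 3·6 —bump→ 3·7 = 21 —(−1)→ 20
20 —HB7→ 2·7 + 6 —bump→ 2·8 + 6 = 22 —(−1)→ 21
21 —HB8→ 2·8 + 5 —bump→ 2·9 + 5 = 23 —(−1)→ 22
22 —HB9→ 2·9 + 4 —bump→ 2·10 + 4 = 24 —(−1)→ 23

22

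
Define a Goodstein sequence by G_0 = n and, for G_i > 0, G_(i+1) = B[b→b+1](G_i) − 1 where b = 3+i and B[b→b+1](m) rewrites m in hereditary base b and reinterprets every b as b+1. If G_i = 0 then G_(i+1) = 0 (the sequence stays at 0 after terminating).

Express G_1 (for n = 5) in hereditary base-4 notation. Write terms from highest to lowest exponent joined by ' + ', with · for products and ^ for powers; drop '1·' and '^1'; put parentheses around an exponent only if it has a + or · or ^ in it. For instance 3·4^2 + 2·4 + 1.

4 + 1

base 3: 5 = 3 + 2; at 4: 4 + 2 = 6; next = 5
base 4: 5 = 4 + 1; at 5: 5 + 1 = 6; next = 5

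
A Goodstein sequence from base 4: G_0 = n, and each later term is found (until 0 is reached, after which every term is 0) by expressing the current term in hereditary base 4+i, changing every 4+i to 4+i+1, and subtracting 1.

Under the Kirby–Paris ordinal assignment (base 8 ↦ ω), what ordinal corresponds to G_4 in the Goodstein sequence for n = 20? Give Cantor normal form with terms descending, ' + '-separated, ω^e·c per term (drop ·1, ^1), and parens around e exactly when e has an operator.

base 4: 20 = 4^2 + 4; at 5: 5^2 + 5 = 30; next = 29
base 5: 29 = 5^2 + 4; at 6: 6^2 + 4 = 40; next = 39
base 6: 39 = 6^2 + 3; at 7: 7^2 + 3 = 52; next = 51
base 7: 51 = 7^2 + 2; at 8: 8^2 + 2 = 66; next = 65
base 8: 65 = 8^2 + 1; at 9: 9^2 + 1 = 82; next = 81

ω^2 + 1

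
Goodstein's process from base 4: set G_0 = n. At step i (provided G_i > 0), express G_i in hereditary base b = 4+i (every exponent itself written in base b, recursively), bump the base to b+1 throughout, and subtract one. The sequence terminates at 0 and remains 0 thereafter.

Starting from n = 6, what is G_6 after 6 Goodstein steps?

3

(0) 6|_4 = 4 + 2 ↦ 5 + 2|_5 = 7 ⇒ 6
(1) 6|_5 = 5 + 1 ↦ 6 + 1|_6 = 7 ⇒ 6
(2) 6|_6 = 6 ↦ 7|_7 = 7 ⇒ 6
(3) 6|_7 = 6 ↦ 6|_8 = 6 ⇒ 5
(4) 5|_8 = 5 ↦ 5|_9 = 5 ⇒ 4
(5) 4|_9 = 4 ↦ 4|_10 = 4 ⇒ 3
(6) 3|_10 = 3 ↦ 3|_11 = 3 ⇒ 2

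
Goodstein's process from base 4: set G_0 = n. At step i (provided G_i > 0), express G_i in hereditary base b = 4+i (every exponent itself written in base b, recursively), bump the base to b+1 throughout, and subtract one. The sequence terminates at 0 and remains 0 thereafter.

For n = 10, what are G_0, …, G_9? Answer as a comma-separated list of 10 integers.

[0] 10 ≡ 2·4 + 2 (base 4). Lift 5: 12. −1: 11.
[1] 11 ≡ 2·5 + 1 (base 5). Lift 6: 13. −1: 12.
[2] 12 ≡ 2·6 (base 6). Lift 7: 14. −1: 13.
[3] 13 ≡ 7 + 6 (base 7). Lift 8: 14. −1: 13.
[4] 13 ≡ 8 + 5 (base 8). Lift 9: 14. −1: 13.
[5] 13 ≡ 9 + 4 (base 9). Lift 10: 14. −1: 13.
[6] 13 ≡ 10 + 3 (base 10). Lift 11: 14. −1: 13.
[7] 13 ≡ 11 + 2 (base 11). Lift 12: 14. −1: 13.
[8] 13 ≡ 12 + 1 (base 12). Lift 13: 14. −1: 13.

10, 11, 12, 13, 13, 13, 13, 13, 13, 13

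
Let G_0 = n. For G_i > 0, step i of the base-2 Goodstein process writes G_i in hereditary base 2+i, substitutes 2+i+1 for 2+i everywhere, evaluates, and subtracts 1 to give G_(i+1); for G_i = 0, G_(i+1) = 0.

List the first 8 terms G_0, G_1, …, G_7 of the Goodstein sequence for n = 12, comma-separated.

12, 107, 1065, 15685, 280019, 5764910, 134217867, 3486784574

G_0=12  [base 2] 2^(2 + 1) + 2^2  →[2↦3]→  3^(3 + 1) + 3^3 = 108  −1 ⇒ G_1=107
G_1=107  [base 3] 3^(3 + 1) + 2·3^2 + 2·3 + 2  →[3↦4]→  4^(4 + 1) + 2·4^2 + 2·4 + 2 = 1066  −1 ⇒ G_2=1065
G_2=1065  [base 4] 4^(4 + 1) + 2·4^2 + 2·4 + 1  →[4↦5]→  5^(5 + 1) + 2·5^2 + 2·5 + 1 = 15686  −1 ⇒ G_3=15685
G_3=15685  [base 5] 5^(5 + 1) + 2·5^2 + 2·5  →[5↦6]→  6^(6 + 1) + 2·6^2 + 2·6 = 280020  −1 ⇒ G_4=280019
G_4=280019  [base 6] 6^(6 + 1) + 2·6^2 + 6 + 5  →[6↦7]→  7^(7 + 1) + 2·7^2 + 7 + 5 = 5764911  −1 ⇒ G_5=5764910
G_5=5764910  [base 7] 7^(7 + 1) + 2·7^2 + 7 + 4  →[7↦8]→  8^(8 + 1) + 2·8^2 + 8 + 4 = 134217868  −1 ⇒ G_6=134217867
G_6=134217867  [base 8] 8^(8 + 1) + 2·8^2 + 8 + 3  →[8↦9]→  9^(9 + 1) + 2·9^2 + 9 + 3 = 3486784575  −1 ⇒ G_7=3486784574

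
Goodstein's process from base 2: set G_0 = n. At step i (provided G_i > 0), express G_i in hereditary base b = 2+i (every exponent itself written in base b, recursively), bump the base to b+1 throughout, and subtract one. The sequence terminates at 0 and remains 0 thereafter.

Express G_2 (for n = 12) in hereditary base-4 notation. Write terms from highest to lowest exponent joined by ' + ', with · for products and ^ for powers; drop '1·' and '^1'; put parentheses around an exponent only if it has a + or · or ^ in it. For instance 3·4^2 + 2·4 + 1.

4^(4 + 1) + 2·4^2 + 2·4 + 1

(0) 12|_2 = 2^(2 + 1) + 2^2 ↦ 3^(3 + 1) + 3^3|_3 = 108 ⇒ 107
(1) 107|_3 = 3^(3 + 1) + 2·3^2 + 2·3 + 2 ↦ 4^(4 + 1) + 2·4^2 + 2·4 + 2|_4 = 1066 ⇒ 1065
(2) 1065|_4 = 4^(4 + 1) + 2·4^2 + 2·4 + 1 ↦ 5^(5 + 1) + 2·5^2 + 2·5 + 1|_5 = 15686 ⇒ 15685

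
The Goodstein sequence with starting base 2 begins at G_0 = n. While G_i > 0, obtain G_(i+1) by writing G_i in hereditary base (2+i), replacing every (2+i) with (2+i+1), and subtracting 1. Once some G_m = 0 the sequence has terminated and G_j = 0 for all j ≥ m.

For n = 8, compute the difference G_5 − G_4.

base 2: 8 = 2^(2 + 1); at 3: 3^(3 + 1) = 81; next = 80
base 3: 80 = 2·3^3 + 2·3^2 + 2·3 + 2; at 4: 2·4^4 + 2·4^2 + 2·4 + 2 = 554; next = 553
base 4: 553 = 2·4^4 + 2·4^2 + 2·4 + 1; at 5: 2·5^5 + 2·5^2 + 2·5 + 1 = 6311; next = 6310
base 5: 6310 = 2·5^5 + 2·5^2 + 2·5; at 6: 2·6^6 + 2·6^2 + 2·6 = 93396; next = 93395
base 6: 93395 = 2·6^6 + 2·6^2 + 6 + 5; at 7: 2·7^7 + 2·7^2 + 7 + 5 = 1647196; next = 1647195

1553800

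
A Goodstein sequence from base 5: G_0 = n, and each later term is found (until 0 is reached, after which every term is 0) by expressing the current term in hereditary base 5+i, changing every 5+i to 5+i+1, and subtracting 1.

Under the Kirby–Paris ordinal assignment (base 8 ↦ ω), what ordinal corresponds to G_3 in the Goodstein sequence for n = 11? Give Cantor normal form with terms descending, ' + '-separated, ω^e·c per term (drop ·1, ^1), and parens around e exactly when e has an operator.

G_0=11  [base 5] 2·5 + 1  →[5↦6]→  2·6 + 1 = 13  −1 ⇒ G_1=12
G_1=12  [base 6] 2·6  →[6↦7]→  2·7 = 14  −1 ⇒ G_2=13
G_2=13  [base 7] 7 + 6  →[7↦8]→  8 + 6 = 14  −1 ⇒ G_3=13
G_3=13  [base 8] 8 + 5  →[8↦9]→  9 + 5 = 14  −1 ⇒ G_4=13

ω + 5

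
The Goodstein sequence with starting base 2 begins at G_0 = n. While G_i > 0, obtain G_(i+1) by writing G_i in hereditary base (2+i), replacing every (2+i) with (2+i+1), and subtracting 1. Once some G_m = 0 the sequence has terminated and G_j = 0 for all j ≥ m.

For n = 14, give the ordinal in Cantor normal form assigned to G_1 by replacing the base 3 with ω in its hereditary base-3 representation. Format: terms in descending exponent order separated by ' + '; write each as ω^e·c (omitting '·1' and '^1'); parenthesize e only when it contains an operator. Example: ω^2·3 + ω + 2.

ω^(ω + 1) + ω^ω + 2

[0] 14 ≡ 2^(2 + 1) + 2^2 + 2 (base 2). Lift 3: 111. −1: 110.
[1] 110 ≡ 3^(3 + 1) + 3^3 + 2 (base 3). Lift 4: 1282. −1: 1281.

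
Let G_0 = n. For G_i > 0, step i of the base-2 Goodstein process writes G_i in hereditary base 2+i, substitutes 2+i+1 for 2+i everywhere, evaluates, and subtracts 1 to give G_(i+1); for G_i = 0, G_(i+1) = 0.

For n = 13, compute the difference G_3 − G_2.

G_0=13  [base 2] 2^(2 + 1) + 2^2 + 1  →[2↦3]→  3^(3 + 1) + 3^3 + 1 = 109  −1 ⇒ G_1=108
G_1=108  [base 3] 3^(3 + 1) + 3^3  →[3↦4]→  4^(4 + 1) + 4^4 = 1280  −1 ⇒ G_2=1279
G_2=1279  [base 4] 4^(4 + 1) + 3·4^3 + 3·4^2 + 3·4 + 3  →[4↦5]→  5^(5 + 1) + 3·5^3 + 3·5^2 + 3·5 + 3 = 16093  −1 ⇒ G_3=16092

14813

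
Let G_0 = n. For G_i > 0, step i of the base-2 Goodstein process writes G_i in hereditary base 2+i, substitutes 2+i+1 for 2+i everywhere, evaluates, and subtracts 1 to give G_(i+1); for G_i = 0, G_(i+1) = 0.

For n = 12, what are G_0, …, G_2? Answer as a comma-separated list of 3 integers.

12, 107, 1065

G_0 = 12. HB_2(12) = 2^(2 + 1) + 2^2. Bump = 108. G_1 = 107.
G_1 = 107. HB_3(107) = 3^(3 + 1) + 2·3^2 + 2·3 + 2. Bump = 1066. G_2 = 1065.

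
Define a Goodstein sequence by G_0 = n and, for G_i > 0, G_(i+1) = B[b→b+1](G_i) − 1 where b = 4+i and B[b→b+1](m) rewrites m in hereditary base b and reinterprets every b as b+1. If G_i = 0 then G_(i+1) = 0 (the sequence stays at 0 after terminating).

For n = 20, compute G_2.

i=0: 20 = 4^2 + 4 (b=4); 4→5: 5^2 + 5 = 30; 30−1 = 29
i=1: 29 = 5^2 + 4 (b=5); 5→6: 6^2 + 4 = 40; 40−1 = 39
i=2: 39 = 6^2 + 3 (b=6); 6→7: 7^2 + 3 = 52; 52−1 = 51

39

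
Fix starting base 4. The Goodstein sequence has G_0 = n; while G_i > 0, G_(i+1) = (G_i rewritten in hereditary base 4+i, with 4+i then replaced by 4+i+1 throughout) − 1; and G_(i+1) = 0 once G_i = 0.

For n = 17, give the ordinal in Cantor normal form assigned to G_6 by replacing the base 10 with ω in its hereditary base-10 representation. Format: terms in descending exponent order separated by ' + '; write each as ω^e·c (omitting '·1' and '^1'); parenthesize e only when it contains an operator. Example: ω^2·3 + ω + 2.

base 4: 17 = 4^2 + 1; at 5: 5^2 + 1 = 26; next = 25
base 5: 25 = 5^2; at 6: 6^2 = 36; next = 35
base 6: 35 = 5·6 + 5; at 7: 5·7 + 5 = 40; next = 39
base 7: 39 = 5·7 + 4; at 8: 5·8 + 4 = 44; next = 43
base 8: 43 = 5·8 + 3; at 9: 5·9 + 3 = 48; next = 47
base 9: 47 = 5·9 + 2; at 10: 5·10 + 2 = 52; next = 51

ω·5 + 1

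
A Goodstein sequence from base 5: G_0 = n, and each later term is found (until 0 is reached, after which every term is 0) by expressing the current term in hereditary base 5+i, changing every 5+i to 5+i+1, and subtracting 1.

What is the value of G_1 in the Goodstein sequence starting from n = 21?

24

G_0 = 21. HB_5(21) = 4·5 + 1. Bump = 25. G_1 = 24.
G_1 = 24. HB_6(24) = 4·6. Bump = 28. G_2 = 27.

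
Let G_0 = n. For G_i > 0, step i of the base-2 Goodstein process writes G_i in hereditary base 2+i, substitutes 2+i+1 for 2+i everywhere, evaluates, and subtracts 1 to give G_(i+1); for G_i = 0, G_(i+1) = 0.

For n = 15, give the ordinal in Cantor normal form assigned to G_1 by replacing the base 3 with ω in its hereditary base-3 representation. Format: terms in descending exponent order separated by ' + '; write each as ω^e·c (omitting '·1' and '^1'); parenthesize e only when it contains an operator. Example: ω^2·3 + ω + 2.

ω^(ω + 1) + ω^ω + ω

G_0=15  [base 2] 2^(2 + 1) + 2^2 + 2 + 1  →[2↦3]→  3^(3 + 1) + 3^3 + 3 + 1 = 112  −1 ⇒ G_1=111
G_1=111  [base 3] 3^(3 + 1) + 3^3 + 3  →[3↦4]→  4^(4 + 1) + 4^4 + 4 = 1284  −1 ⇒ G_2=1283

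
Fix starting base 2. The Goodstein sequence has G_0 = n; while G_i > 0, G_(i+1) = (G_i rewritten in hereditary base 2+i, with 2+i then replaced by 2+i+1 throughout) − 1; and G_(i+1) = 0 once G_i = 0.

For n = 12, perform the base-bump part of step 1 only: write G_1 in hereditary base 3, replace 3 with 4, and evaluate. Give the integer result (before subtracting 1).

step 0: 12 = 2^(2 + 1) + 2^2; sub 3 for 2: 3^(3 + 1) + 3^3; = 108; G_1 = 108−1 = 107
step 1: 107 = 3^(3 + 1) + 2·3^2 + 2·3 + 2; sub 4 for 3: 4^(4 + 1) + 2·4^2 + 2·4 + 2; = 1066; G_2 = 1066−1 = 1065

1066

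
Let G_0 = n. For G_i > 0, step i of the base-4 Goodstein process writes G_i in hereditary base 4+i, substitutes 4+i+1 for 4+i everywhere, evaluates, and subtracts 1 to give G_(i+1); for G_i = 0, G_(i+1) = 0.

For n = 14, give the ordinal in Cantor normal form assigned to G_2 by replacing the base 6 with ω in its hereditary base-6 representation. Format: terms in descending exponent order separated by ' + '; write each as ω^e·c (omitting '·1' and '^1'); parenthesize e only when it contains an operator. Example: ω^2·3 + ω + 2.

ω·3

(0) 14|_4 = 3·4 + 2 ↦ 3·5 + 2|_5 = 17 ⇒ 16
(1) 16|_5 = 3·5 + 1 ↦ 3·6 + 1|_6 = 19 ⇒ 18
(2) 18|_6 = 3·6 ↦ 3·7|_7 = 21 ⇒ 20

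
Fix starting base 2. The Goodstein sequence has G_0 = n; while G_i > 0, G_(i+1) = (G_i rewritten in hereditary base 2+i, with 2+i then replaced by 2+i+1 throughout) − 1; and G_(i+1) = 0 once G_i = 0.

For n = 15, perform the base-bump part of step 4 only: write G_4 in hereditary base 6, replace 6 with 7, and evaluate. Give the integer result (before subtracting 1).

i=0: 15 = 2^(2 + 1) + 2^2 + 2 + 1 (b=2); 2→3: 3^(3 + 1) + 3^3 + 3 + 1 = 112; 112−1 = 111
i=1: 111 = 3^(3 + 1) + 3^3 + 3 (b=3); 3→4: 4^(4 + 1) + 4^4 + 4 = 1284; 1284−1 = 1283
i=2: 1283 = 4^(4 + 1) + 4^4 + 3 (b=4); 4→5: 5^(5 + 1) + 5^5 + 3 = 18753; 18753−1 = 18752
i=3: 18752 = 5^(5 + 1) + 5^5 + 2 (b=5); 5→6: 6^(6 + 1) + 6^6 + 2 = 326594; 326594−1 = 326593
i=4: 326593 = 6^(6 + 1) + 6^6 + 1 (b=6); 6→7: 7^(7 + 1) + 7^7 + 1 = 6588345; 6588345−1 = 6588344

6588345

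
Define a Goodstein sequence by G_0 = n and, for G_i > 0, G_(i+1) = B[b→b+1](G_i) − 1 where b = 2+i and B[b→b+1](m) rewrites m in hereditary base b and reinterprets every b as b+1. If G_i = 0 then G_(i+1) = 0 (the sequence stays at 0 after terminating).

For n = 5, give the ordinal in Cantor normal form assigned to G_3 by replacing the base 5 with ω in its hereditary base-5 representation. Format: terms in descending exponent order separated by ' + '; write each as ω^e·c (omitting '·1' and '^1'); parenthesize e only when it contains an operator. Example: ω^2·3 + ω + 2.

ω^3·3 + ω^2·3 + ω·3 + 2

base 2: 5 = 2^2 + 1; at 3: 3^3 + 1 = 28; next = 27
base 3: 27 = 3^3; at 4: 4^4 = 256; next = 255
base 4: 255 = 3·4^3 + 3·4^2 + 3·4 + 3; at 5: 3·5^3 + 3·5^2 + 3·5 + 3 = 468; next = 467
base 5: 467 = 3·5^3 + 3·5^2 + 3·5 + 2; at 6: 3·6^3 + 3·6^2 + 3·6 + 2 = 776; next = 775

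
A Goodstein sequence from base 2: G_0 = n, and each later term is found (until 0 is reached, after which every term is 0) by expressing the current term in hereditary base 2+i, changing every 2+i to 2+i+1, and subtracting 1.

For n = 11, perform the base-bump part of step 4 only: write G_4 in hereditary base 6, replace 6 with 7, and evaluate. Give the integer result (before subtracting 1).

step 0: 11 = 2^(2 + 1) + 2 + 1; sub 3 for 2: 3^(3 + 1) + 3 + 1; = 85; G_1 = 85−1 = 84
step 1: 84 = 3^(3 + 1) + 3; sub 4 for 3: 4^(4 + 1) + 4; = 1028; G_2 = 1028−1 = 1027
step 2: 1027 = 4^(4 + 1) + 3; sub 5 for 4: 5^(5 + 1) + 3; = 15628; G_3 = 15628−1 = 15627
step 3: 15627 = 5^(5 + 1) + 2; sub 6 for 5: 6^(6 + 1) + 2; = 279938; G_4 = 279938−1 = 279937
step 4: 279937 = 6^(6 + 1) + 1; sub 7 for 6: 7^(7 + 1) + 1; = 5764802; G_5 = 5764802−1 = 5764801

5764802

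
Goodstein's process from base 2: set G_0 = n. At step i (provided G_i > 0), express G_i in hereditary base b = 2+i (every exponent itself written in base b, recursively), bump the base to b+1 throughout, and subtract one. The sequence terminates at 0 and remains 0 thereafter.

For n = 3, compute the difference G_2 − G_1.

(0) 3|_2 = 2 + 1 ↦ 3 + 1|_3 = 4 ⇒ 3
(1) 3|_3 = 3 ↦ 4|_4 = 4 ⇒ 3

0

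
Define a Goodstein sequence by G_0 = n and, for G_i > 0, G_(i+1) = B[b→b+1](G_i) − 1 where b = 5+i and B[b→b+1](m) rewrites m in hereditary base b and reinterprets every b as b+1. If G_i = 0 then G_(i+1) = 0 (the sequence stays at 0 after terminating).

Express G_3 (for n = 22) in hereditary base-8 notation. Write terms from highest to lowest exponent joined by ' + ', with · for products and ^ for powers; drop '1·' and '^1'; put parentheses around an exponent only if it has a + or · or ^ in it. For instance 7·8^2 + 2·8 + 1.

i=0: 22 = 4·5 + 2 (b=5); 5→6: 4·6 + 2 = 26; 26−1 = 25
i=1: 25 = 4·6 + 1 (b=6); 6→7: 4·7 + 1 = 29; 29−1 = 28
i=2: 28 = 4·7 (b=7); 7→8: 4·8 = 32; 32−1 = 31
i=3: 31 = 3·8 + 7 (b=8); 8→9: 3·9 + 7 = 34; 34−1 = 33

3·8 + 7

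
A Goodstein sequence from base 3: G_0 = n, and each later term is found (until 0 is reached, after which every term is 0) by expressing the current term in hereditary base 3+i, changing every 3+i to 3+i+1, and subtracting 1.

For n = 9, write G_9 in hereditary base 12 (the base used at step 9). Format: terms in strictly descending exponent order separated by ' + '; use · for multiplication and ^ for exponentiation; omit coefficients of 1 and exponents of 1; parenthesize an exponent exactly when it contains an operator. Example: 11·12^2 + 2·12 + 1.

i=0: 9 = 3^2 (b=3); 3→4: 4^2 = 16; 16−1 = 15
i=1: 15 = 3·4 + 3 (b=4); 4→5: 3·5 + 3 = 18; 18−1 = 17
i=2: 17 = 3·5 + 2 (b=5); 5→6: 3·6 + 2 = 20; 20−1 = 19
i=3: 19 = 3·6 + 1 (b=6); 6→7: 3·7 + 1 = 22; 22−1 = 21
i=4: 21 = 3·7 (b=7); 7→8: 3·8 = 24; 24−1 = 23
i=5: 23 = 2·8 + 7 (b=8); 8→9: 2·9 + 7 = 25; 25−1 = 24
i=6: 24 = 2·9 + 6 (b=9); 9→10: 2·10 + 6 = 26; 26−1 = 25
i=7: 25 = 2·10 + 5 (b=10); 10→11: 2·11 + 5 = 27; 27−1 = 26
i=8: 26 = 2·11 + 4 (b=11); 11→12: 2·12 + 4 = 28; 28−1 = 27

2·12 + 3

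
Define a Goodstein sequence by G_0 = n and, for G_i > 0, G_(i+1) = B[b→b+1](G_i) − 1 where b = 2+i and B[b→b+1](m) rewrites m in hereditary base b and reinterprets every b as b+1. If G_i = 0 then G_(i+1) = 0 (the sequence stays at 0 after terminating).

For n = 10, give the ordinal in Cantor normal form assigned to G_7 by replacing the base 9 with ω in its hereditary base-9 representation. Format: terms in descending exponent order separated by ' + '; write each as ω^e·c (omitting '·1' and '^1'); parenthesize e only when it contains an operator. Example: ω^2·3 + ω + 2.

ω^ω·5 + ω^5·5 + ω^4·5 + ω^3·5 + ω^2·5 + ω·5 + 2

(0) 10|_2 = 2^(2 + 1) + 2 ↦ 3^(3 + 1) + 3|_3 = 84 ⇒ 83
(1) 83|_3 = 3^(3 + 1) + 2 ↦ 4^(4 + 1) + 2|_4 = 1026 ⇒ 1025
(2) 1025|_4 = 4^(4 + 1) + 1 ↦ 5^(5 + 1) + 1|_5 = 15626 ⇒ 15625
(3) 15625|_5 = 5^(5 + 1) ↦ 6^(6 + 1)|_6 = 279936 ⇒ 279935
(4) 279935|_6 = 5·6^6 + 5·6^5 + 5·6^4 + 5·6^3 + 5·6^2 + 5·6 + 5 ↦ 5·7^7 + 5·7^5 + 5·7^4 + 5·7^3 + 5·7^2 + 5·7 + 5|_7 = 4215755 ⇒ 4215754
(5) 4215754|_7 = 5·7^7 + 5·7^5 + 5·7^4 + 5·7^3 + 5·7^2 + 5·7 + 4 ↦ 5·8^8 + 5·8^5 + 5·8^4 + 5·8^3 + 5·8^2 + 5·8 + 4|_8 = 84073324 ⇒ 84073323
(6) 84073323|_8 = 5·8^8 + 5·8^5 + 5·8^4 + 5·8^3 + 5·8^2 + 5·8 + 3 ↦ 5·9^9 + 5·9^5 + 5·9^4 + 5·9^3 + 5·9^2 + 5·9 + 3|_9 = 1937434593 ⇒ 1937434592
(7) 1937434592|_9 = 5·9^9 + 5·9^5 + 5·9^4 + 5·9^3 + 5·9^2 + 5·9 + 2 ↦ 5·10^10 + 5·10^5 + 5·10^4 + 5·10^3 + 5·10^2 + 5·10 + 2|_10 = 50000555552 ⇒ 50000555551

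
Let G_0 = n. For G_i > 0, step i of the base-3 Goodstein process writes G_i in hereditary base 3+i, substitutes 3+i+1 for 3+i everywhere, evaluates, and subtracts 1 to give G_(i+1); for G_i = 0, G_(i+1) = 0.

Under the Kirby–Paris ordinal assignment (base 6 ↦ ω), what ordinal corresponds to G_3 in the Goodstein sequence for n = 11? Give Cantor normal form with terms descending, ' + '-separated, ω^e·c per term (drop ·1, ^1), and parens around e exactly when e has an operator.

ω·5 + 5

i=0: 11 = 3^2 + 2 (b=3); 3→4: 4^2 + 2 = 18; 18−1 = 17
i=1: 17 = 4^2 + 1 (b=4); 4→5: 5^2 + 1 = 26; 26−1 = 25
i=2: 25 = 5^2 (b=5); 5→6: 6^2 = 36; 36−1 = 35
i=3: 35 = 5·6 + 5 (b=6); 6→7: 5·7 + 5 = 40; 40−1 = 39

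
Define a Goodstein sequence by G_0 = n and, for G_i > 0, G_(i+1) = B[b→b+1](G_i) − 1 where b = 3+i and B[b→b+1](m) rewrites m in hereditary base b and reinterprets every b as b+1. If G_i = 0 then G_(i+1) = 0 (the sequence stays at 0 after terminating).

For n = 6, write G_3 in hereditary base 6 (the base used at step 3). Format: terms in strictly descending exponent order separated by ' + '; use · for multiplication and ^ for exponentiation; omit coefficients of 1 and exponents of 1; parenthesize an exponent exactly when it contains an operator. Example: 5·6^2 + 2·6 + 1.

6 + 1

G_0 = 6. HB_3(6) = 2·3. Bump = 8. G_1 = 7.
G_1 = 7. HB_4(7) = 4 + 3. Bump = 8. G_2 = 7.
G_2 = 7. HB_5(7) = 5 + 2. Bump = 8. G_3 = 7.
G_3 = 7. HB_6(7) = 6 + 1. Bump = 8. G_4 = 7.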